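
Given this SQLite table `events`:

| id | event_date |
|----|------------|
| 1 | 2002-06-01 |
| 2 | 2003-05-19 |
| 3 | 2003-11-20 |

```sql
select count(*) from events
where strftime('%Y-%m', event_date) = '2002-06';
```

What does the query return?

1

Rows with year-month 2002-06: 2002-06-01 → 1.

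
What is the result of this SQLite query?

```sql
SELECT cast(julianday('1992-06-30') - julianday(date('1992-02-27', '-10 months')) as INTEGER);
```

430

Adding -10 months to 1992-02-27 gives 1991-04-27.
3 days remain in April 1991 after the 27th (30 − 27).
Full months from May 1991 through May 1992 contribute their day counts.
Then 30 days into June 1992.
Total: 3 + 31 + 30 + 31 + 31 + 30 + 31 + 30 + 31 + 31 + 29 + 31 + 30 + 31 + 30 = 430.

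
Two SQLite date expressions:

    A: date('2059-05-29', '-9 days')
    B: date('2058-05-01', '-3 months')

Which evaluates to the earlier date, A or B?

B

A = 2059-05-20.
B = 2058-02-01.
B is earlier.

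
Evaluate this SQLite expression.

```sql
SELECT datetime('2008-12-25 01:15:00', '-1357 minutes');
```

1357 minutes = 22h 37m; -1357 minutes from 2008-12-25 01:15:00 is 2008-12-24 02:38:00 (crosses midnight).

2008-12-24 02:38:00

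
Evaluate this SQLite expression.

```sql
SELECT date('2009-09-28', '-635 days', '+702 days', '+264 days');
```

2010-08-25

Applying '-635 days' to 2009-09-28: counting 635 days back gives 2008-01-02.
Applying '+702 days' to 2008-01-02: counting 702 days forward gives 2009-12-04.
Applying '+264 days' to 2009-12-04: counting 264 days forward gives 2010-08-25.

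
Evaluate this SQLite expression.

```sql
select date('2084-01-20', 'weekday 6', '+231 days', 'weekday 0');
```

`weekday 6` advances to the next Saturday; 2084-01-20 is a Thursday, so it moves forward to 2084-01-22.
Applying '+231 days' to 2084-01-22: counting 231 days forward gives 2084-09-09.
`weekday 0` advances to the next Sunday; 2084-09-09 is a Saturday, so it moves forward to 2084-09-10.

2084-09-10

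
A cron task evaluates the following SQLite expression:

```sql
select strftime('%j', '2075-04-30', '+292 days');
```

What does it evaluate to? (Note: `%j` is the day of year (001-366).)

047

First apply '+292 days': 2075-04-30 → 2076-02-16.
Day-of-year for 2076-02-16: days since 2076-01-01 inclusive = 47, zero-padded to 047.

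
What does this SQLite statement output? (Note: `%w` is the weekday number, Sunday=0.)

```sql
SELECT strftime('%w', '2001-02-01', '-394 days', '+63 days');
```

First apply '-394 days', '+63 days': 2001-02-01 → 2000-03-07.
2000-03-07 is a Tuesday; with Sunday=0 that is 2.

2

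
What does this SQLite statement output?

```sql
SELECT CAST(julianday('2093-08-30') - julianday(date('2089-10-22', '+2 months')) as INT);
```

1347

Adding +2 months to 2089-10-22 gives 2089-12-22.
9 days remain in December 2089 after the 22nd (31 − 22).
Full months from January 2090 through July 2093 contribute their day counts.
Then 30 days into August 2093.
Total: 9 + 31 + 28 + 31 + 30 + 31 + 30 + 31 + 31 + 30 + 31 + 30 + 31 + 31 + 28 + 31 + 30 + 31 + 30 + 31 + 31 + 30 + 31 + 30 + 31 + 31 + 29 + 31 + 30 + 31 + 30 + 31 + 31 + 30 + 31 + 30 + 31 + 31 + 28 + 31 + 30 + 31 + 30 + 31 + 30 = 1347.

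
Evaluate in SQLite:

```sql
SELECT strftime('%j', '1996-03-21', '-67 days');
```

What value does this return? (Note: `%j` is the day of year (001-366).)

014

First apply '-67 days': 1996-03-21 → 1996-01-14.
Day-of-year for 1996-01-14: days since 1996-01-01 inclusive = 14, zero-padded to 014.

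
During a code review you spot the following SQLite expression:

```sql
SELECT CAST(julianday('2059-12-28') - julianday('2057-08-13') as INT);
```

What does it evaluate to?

867

18 days remain in August 2057 after the 13th (31 − 13).
Full months from September 2057 through November 2059 contribute their day counts.
Then 28 days into December 2059.
Total: 18 + 30 + 31 + 30 + 31 + 31 + 28 + 31 + 30 + 31 + 30 + 31 + 31 + 30 + 31 + 30 + 31 + 31 + 28 + 31 + 30 + 31 + 30 + 31 + 31 + 30 + 31 + 30 + 28 = 867.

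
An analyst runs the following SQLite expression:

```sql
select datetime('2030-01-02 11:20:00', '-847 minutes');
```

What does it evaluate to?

847 minutes = 14h 7m; -847 minutes from 2030-01-02 11:20:00 is 2030-01-01 21:13:00 (crosses midnight).

2030-01-01 21:13:00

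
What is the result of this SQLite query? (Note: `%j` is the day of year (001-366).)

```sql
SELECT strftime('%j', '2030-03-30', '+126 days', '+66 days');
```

First apply '+126 days', '+66 days': 2030-03-30 → 2030-10-08.
Day-of-year for 2030-10-08: days since 2030-01-01 inclusive = 281, zero-padded to 281.

281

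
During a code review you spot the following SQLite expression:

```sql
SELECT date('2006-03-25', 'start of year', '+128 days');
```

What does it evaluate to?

`start of year` rewinds 2006-03-25 to 2006-01-01.
Applying '+128 days' to 2006-01-01: counting 128 days forward gives 2006-05-09.

2006-05-09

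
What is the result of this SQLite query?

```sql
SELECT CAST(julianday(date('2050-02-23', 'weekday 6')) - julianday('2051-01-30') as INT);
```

-338

`weekday 6` advances to the next Saturday; 2050-02-23 is a Wednesday, so it moves forward to 2050-02-26.
2 days remain in February 2050 after the 26th (28 − 26).
Full months from March 2050 through December 2050 contribute their day counts.
Then 30 days into January 2051.
Total: 2 + 31 + 30 + 31 + 30 + 31 + 31 + 30 + 31 + 30 + 31 + 30 = 338.
The subtraction is earlier − later, so the result is −338 → -338.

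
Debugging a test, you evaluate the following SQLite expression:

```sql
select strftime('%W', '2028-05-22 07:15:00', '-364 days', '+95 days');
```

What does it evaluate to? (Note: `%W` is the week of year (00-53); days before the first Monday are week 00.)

First apply '-364 days', '+95 days': 2028-05-22 07:15:00 → 2027-08-27 07:15:00.
2027-08-27 is a Friday. SQLite's %W counts Mondays since the year started; the result is 34.

34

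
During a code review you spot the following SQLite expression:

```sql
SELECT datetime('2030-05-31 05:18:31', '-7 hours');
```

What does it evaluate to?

2030-05-30 22:18:31

-7 hours from 2030-05-31 05:18:31 is 2030-05-30 22:18:31 (crosses midnight).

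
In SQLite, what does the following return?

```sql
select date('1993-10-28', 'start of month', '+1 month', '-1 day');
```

`start of month` rewinds 1993-10-28 to 1993-10-01.
Adding +1 month to 1993-10-01 gives 1993-11-01.
Going back 1 day from 1993-11-01 reaches 1993-10-31 (last day of October, 31 days).

1993-10-31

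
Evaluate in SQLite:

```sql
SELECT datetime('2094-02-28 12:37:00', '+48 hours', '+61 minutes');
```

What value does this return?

+48 hours from 2094-02-28 12:37:00 is 2094-03-02 12:37:00 (crosses midnight).
61 minutes = 1h 1m; +61 minutes from 2094-03-02 12:37:00 is 2094-03-02 13:38:00.

2094-03-02 13:38:00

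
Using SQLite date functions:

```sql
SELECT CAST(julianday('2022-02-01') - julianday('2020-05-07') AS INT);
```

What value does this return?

24 days remain in May 2020 after the 7th (31 − 7).
Full months from June 2020 through January 2022 contribute their day counts.
Then 1 day into February 2022.
Total: 24 + 30 + 31 + 31 + 30 + 31 + 30 + 31 + 31 + 28 + 31 + 30 + 31 + 30 + 31 + 31 + 30 + 31 + 30 + 31 + 31 + 1 = 635.

635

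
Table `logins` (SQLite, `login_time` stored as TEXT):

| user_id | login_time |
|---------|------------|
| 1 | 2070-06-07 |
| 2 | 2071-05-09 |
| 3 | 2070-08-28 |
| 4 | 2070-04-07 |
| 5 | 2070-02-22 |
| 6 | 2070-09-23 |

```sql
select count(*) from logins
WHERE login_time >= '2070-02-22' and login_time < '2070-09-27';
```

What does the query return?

5

Rows in [2070-02-22, 2070-09-27): 2070-06-07, 2070-08-28, 2070-04-07, 2070-02-22, 2070-09-23 → 5 rows.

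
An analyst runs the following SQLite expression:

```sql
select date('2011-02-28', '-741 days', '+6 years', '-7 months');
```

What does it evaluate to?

Applying '-741 days' to 2011-02-28: counting 741 days back gives 2009-02-17.
Adding +6 years to 2009-02-17 gives 2015-02-17.
Adding -7 months to 2015-02-17 gives 2014-07-17.

2014-07-17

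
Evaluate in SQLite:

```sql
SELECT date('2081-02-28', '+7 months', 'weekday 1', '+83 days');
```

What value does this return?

Adding +7 months to 2081-02-28 gives 2081-09-28.
`weekday 1` advances to the next Monday; 2081-09-28 is a Sunday, so it moves forward to 2081-09-29.
Applying '+83 days' to 2081-09-29: counting 83 days forward gives 2081-12-21.

2081-12-21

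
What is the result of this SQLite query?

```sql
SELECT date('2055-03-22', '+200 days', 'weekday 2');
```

2055-10-12

Applying '+200 days' to 2055-03-22: counting 200 days forward gives 2055-10-08.
`weekday 2` advances to the next Tuesday; 2055-10-08 is a Friday, so it moves forward to 2055-10-12.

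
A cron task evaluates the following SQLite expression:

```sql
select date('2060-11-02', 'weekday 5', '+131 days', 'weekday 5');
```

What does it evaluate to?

`weekday 5` advances to the next Friday; 2060-11-02 is a Tuesday, so it moves forward to 2060-11-05.
Applying '+131 days' to 2060-11-05: counting 131 days forward gives 2061-03-16.
`weekday 5` advances to the next Friday; 2061-03-16 is a Wednesday, so it moves forward to 2061-03-18.

2061-03-18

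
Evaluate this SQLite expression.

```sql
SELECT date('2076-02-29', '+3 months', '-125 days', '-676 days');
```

Adding +3 months to 2076-02-29 gives 2076-05-29.
Applying '-125 days' to 2076-05-29: counting 125 days back gives 2076-01-25.
Applying '-676 days' to 2076-01-25: counting 676 days back gives 2074-03-20.

2074-03-20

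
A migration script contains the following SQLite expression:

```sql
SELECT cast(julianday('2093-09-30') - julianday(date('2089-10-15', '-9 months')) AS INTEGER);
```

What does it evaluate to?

Adding -9 months to 2089-10-15 gives 2089-01-15.
16 days remain in January 2089 after the 15th (31 − 15).
Full months from February 2089 through August 2093 contribute their day counts.
Then 30 days into September 2093.
Total: 16 + 28 + 31 + 30 + 31 + 30 + 31 + 31 + 30 + 31 + 30 + 31 + 31 + 28 + 31 + 30 + 31 + 30 + 31 + 31 + 30 + 31 + 30 + 31 + 31 + 28 + 31 + 30 + 31 + 30 + 31 + 31 + 30 + 31 + 30 + 31 + 31 + 29 + 31 + 30 + 31 + 30 + 31 + 31 + 30 + 31 + 30 + 31 + 31 + 28 + 31 + 30 + 31 + 30 + 31 + 31 + 30 = 1719.

1719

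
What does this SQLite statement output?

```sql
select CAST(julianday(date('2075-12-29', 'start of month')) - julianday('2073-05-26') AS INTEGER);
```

`start of month` rewinds 2075-12-29 to 2075-12-01.
5 days remain in May 2073 after the 26th (31 − 26).
Full months from June 2073 through November 2075 contribute their day counts.
Then 1 day into December 2075.
Total: 5 + 30 + 31 + 31 + 30 + 31 + 30 + 31 + 31 + 28 + 31 + 30 + 31 + 30 + 31 + 31 + 30 + 31 + 30 + 31 + 31 + 28 + 31 + 30 + 31 + 30 + 31 + 31 + 30 + 31 + 30 + 1 = 919.

919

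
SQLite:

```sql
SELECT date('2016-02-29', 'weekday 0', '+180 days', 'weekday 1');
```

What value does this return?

`weekday 0` advances to the next Sunday; 2016-02-29 is a Monday, so it moves forward to 2016-03-06.
Applying '+180 days' to 2016-03-06: counting 180 days forward gives 2016-09-02.
`weekday 1` advances to the next Monday; 2016-09-02 is a Friday, so it moves forward to 2016-09-05.

2016-09-05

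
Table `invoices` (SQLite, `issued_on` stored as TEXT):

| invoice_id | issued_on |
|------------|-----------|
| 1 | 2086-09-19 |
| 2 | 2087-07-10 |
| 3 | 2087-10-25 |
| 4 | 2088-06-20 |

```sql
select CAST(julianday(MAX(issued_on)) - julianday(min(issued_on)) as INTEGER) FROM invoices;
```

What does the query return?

640

MIN = 2086-09-19, MAX = 2088-06-20.
11 days remain in September 2086 after the 19th (30 − 19).
Full months from October 2086 through May 2088 contribute their day counts.
Then 20 days into June 2088.
Total: 11 + 31 + 30 + 31 + 31 + 28 + 31 + 30 + 31 + 30 + 31 + 31 + 30 + 31 + 30 + 31 + 31 + 29 + 31 + 30 + 31 + 20 = 640.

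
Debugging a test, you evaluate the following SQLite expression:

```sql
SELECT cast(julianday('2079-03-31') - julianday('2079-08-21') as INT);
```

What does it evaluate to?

0 days remain in March 2079 after the 31st (31 − 31).
April 2079: 30 days.
May 2079: 31 days.
June 2079: 30 days.
July 2079: 31 days.
Then 21 days into August 2079.
Total: 0 + 30 + 31 + 30 + 31 + 21 = 143.
The subtraction is earlier − later, so the result is −143 → -143.

-143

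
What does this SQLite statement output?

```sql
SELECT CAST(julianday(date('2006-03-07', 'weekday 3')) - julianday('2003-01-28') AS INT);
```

1135

`weekday 3` advances to the next Wednesday; 2006-03-07 is a Tuesday, so it moves forward to 2006-03-08.
3 days remain in January 2003 after the 28th (31 − 28).
Full months from February 2003 through February 2006 contribute their day counts.
Then 8 days into March 2006.
Total: 3 + 28 + 31 + 30 + 31 + 30 + 31 + 31 + 30 + 31 + 30 + 31 + 31 + 29 + 31 + 30 + 31 + 30 + 31 + 31 + 30 + 31 + 30 + 31 + 31 + 28 + 31 + 30 + 31 + 30 + 31 + 31 + 30 + 31 + 30 + 31 + 31 + 28 + 8 = 1135.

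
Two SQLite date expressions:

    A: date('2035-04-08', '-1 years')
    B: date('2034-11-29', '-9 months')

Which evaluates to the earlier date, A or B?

A = 2034-04-08.
B = 2034-03-01.
B is earlier.

B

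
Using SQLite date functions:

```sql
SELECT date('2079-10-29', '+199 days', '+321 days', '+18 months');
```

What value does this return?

Applying '+199 days' to 2079-10-29: counting 199 days forward gives 2080-05-15.
Applying '+321 days' to 2080-05-15: counting 321 days forward gives 2081-04-01.
Adding +18 months to 2081-04-01 gives 2082-10-01.

2082-10-01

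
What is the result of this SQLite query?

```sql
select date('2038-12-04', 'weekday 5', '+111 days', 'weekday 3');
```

`weekday 5` advances to the next Friday; 2038-12-04 is a Saturday, so it moves forward to 2038-12-10.
Applying '+111 days' to 2038-12-10: counting 111 days forward gives 2039-03-31.
`weekday 3` advances to the next Wednesday; 2039-03-31 is a Thursday, so it moves forward to 2039-04-06.

2039-04-06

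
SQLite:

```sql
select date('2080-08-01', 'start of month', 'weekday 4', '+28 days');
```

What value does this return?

`start of month` rewinds 2080-08-01 to 2080-08-01.
`weekday 4` advances to the next Thursday; 2080-08-01 is already a Thursday, so it stays at 2080-08-01.
Advancing 28 more days within August lands on 2080-08-29.

2080-08-29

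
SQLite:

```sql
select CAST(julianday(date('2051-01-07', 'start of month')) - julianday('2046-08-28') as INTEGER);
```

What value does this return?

`start of month` rewinds 2051-01-07 to 2051-01-01.
3 days remain in August 2046 after the 28th (31 − 28).
Full months from September 2046 through December 2050 contribute their day counts.
Then 1 day into January 2051.
Total: 3 + 30 + 31 + 30 + 31 + 31 + 28 + 31 + 30 + 31 + 30 + 31 + 31 + 30 + 31 + 30 + 31 + 31 + 29 + 31 + 30 + 31 + 30 + 31 + 31 + 30 + 31 + 30 + 31 + 31 + 28 + 31 + 30 + 31 + 30 + 31 + 31 + 30 + 31 + 30 + 31 + 31 + 28 + 31 + 30 + 31 + 30 + 31 + 31 + 30 + 31 + 30 + 31 + 1 = 1587.

1587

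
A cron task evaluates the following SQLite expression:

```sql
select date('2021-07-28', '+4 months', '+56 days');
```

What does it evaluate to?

2022-01-23

Adding +4 months to 2021-07-28 gives 2021-11-28.
Applying '+56 days' to 2021-11-28: counting 56 days forward gives 2022-01-23.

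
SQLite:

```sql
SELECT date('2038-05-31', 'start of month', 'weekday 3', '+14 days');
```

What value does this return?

2038-05-19

`start of month` rewinds 2038-05-31 to 2038-05-01.
`weekday 3` advances to the next Wednesday; 2038-05-01 is a Saturday, so it moves forward to 2038-05-05.
Advancing 14 more days within May lands on 2038-05-19.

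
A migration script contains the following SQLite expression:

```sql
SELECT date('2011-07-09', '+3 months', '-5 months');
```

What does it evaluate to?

Adding +3 months to 2011-07-09 gives 2011-10-09.
Adding -5 months to 2011-10-09 gives 2011-05-09.

2011-05-09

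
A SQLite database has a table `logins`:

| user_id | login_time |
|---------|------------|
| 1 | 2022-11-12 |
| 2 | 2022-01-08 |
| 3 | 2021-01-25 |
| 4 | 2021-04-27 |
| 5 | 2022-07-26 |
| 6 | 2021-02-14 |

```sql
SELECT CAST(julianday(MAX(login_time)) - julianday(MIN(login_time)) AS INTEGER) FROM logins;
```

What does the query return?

MIN = 2021-01-25, MAX = 2022-11-12.
6 days remain in January 2021 after the 25th (31 − 25).
Full months from February 2021 through October 2022 contribute their day counts.
Then 12 days into November 2022.
Total: 6 + 28 + 31 + 30 + 31 + 30 + 31 + 31 + 30 + 31 + 30 + 31 + 31 + 28 + 31 + 30 + 31 + 30 + 31 + 31 + 30 + 31 + 12 = 656.

656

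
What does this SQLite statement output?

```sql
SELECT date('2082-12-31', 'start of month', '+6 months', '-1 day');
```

2083-05-31

`start of month` rewinds 2082-12-31 to 2082-12-01.
Adding +6 months to 2082-12-01 gives 2083-06-01.
Going back 1 day from 2083-06-01 reaches 2083-05-31 (last day of May, 31 days).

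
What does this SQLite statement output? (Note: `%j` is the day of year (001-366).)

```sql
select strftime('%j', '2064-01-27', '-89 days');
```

303

First apply '-89 days': 2064-01-27 → 2063-10-30.
Day-of-year for 2063-10-30: days since 2063-01-01 inclusive = 303, zero-padded to 303.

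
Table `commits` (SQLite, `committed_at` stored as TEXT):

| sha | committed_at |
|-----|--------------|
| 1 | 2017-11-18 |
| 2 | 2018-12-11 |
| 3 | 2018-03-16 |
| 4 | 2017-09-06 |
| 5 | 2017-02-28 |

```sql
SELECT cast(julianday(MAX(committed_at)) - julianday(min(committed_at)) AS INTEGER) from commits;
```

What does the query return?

651

MIN = 2017-02-28, MAX = 2018-12-11.
0 days remain in February 2017 after the 28th (28 − 28).
Full months from March 2017 through November 2018 contribute their day counts.
Then 11 days into December 2018.
Total: 0 + 31 + 30 + 31 + 30 + 31 + 31 + 30 + 31 + 30 + 31 + 31 + 28 + 31 + 30 + 31 + 30 + 31 + 31 + 30 + 31 + 30 + 11 = 651.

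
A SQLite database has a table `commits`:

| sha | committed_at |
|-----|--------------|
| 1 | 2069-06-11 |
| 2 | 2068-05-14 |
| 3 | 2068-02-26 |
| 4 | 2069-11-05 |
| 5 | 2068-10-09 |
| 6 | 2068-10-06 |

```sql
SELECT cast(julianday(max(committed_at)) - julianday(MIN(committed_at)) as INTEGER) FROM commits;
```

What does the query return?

MIN = 2068-02-26, MAX = 2069-11-05.
3 days remain in February 2068 after the 26th (29 − 26).
Full months from March 2068 through October 2069 contribute their day counts.
Then 5 days into November 2069.
Total: 3 + 31 + 30 + 31 + 30 + 31 + 31 + 30 + 31 + 30 + 31 + 31 + 28 + 31 + 30 + 31 + 30 + 31 + 31 + 30 + 31 + 5 = 618.

618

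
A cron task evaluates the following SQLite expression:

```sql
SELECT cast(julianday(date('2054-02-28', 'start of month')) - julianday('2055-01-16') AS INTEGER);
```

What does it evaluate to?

-349

`start of month` rewinds 2054-02-28 to 2054-02-01.
27 days remain in February 2054 after the 1st (28 − 1).
Full months from March 2054 through December 2054 contribute their day counts.
Then 16 days into January 2055.
Total: 27 + 31 + 30 + 31 + 30 + 31 + 31 + 30 + 31 + 30 + 31 + 16 = 349.
The subtraction is earlier − later, so the result is −349 → -349.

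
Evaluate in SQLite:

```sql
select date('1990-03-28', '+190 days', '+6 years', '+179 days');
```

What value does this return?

1997-04-01

Applying '+190 days' to 1990-03-28: counting 190 days forward gives 1990-10-04.
Adding +6 years to 1990-10-04 gives 1996-10-04.
Applying '+179 days' to 1996-10-04: counting 179 days forward gives 1997-04-01.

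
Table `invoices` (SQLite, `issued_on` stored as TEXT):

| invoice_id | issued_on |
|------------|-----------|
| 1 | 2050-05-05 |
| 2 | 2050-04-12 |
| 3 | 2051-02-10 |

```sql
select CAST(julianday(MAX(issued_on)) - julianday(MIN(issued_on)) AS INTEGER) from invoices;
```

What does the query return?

MIN = 2050-04-12, MAX = 2051-02-10.
18 days remain in April 2050 after the 12th (30 − 12).
Full months from May 2050 through January 2051 contribute their day counts.
Then 10 days into February 2051.
Total: 18 + 31 + 30 + 31 + 31 + 30 + 31 + 30 + 31 + 31 + 10 = 304.

304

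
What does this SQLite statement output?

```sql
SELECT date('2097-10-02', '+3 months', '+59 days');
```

2098-03-02

Adding +3 months to 2097-10-02 gives 2098-01-02.
Applying '+59 days' to 2098-01-02: counting 59 days forward gives 2098-03-02.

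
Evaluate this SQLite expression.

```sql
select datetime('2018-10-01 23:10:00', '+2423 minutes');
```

2423 minutes = 40h 23m; +2423 minutes from 2018-10-01 23:10:00 is 2018-10-03 15:33:00 (crosses midnight).

2018-10-03 15:33:00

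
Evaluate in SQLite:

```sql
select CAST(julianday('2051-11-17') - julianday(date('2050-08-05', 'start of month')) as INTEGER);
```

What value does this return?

`start of month` rewinds 2050-08-05 to 2050-08-01.
30 days remain in August 2050 after the 1st (31 − 1).
Full months from September 2050 through October 2051 contribute their day counts.
Then 17 days into November 2051.
Total: 30 + 30 + 31 + 30 + 31 + 31 + 28 + 31 + 30 + 31 + 30 + 31 + 31 + 30 + 31 + 17 = 473.

473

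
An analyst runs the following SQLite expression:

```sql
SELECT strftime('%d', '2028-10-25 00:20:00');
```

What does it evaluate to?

25

`%d` extracts the 2-digit day of month: 25.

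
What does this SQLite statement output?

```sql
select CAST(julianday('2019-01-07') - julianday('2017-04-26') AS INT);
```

621

4 days remain in April 2017 after the 26th (30 − 26).
Full months from May 2017 through December 2018 contribute their day counts.
Then 7 days into January 2019.
Total: 4 + 31 + 30 + 31 + 31 + 30 + 31 + 30 + 31 + 31 + 28 + 31 + 30 + 31 + 30 + 31 + 31 + 30 + 31 + 30 + 31 + 7 = 621.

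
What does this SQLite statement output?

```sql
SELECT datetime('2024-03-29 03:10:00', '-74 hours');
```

2024-03-26 01:10:00

-74 hours from 2024-03-29 03:10:00 is 2024-03-26 01:10:00 (crosses midnight).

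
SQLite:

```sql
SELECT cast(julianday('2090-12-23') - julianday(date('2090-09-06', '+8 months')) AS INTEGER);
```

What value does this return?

-134

Adding +8 months to 2090-09-06 gives 2091-05-06.
8 days remain in December 2090 after the 23rd (31 − 23).
January 2091: 31 days.
February 2091: 28 days.
March 2091: 31 days.
April 2091: 30 days.
Then 6 days into May 2091.
Total: 8 + 31 + 28 + 31 + 30 + 6 = 134.
The subtraction is earlier − later, so the result is −134 → -134.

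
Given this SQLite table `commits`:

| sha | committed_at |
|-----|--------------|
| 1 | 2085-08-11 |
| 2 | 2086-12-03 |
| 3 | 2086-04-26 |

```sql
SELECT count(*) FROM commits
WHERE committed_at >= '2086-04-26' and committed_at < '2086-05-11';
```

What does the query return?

Rows in [2086-04-26, 2086-05-11): 2086-04-26 → 1 row.

1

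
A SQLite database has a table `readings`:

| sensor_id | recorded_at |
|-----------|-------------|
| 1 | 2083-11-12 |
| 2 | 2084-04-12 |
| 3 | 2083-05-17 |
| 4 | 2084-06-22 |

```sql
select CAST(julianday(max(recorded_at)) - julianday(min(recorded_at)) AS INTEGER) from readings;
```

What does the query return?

402

MIN = 2083-05-17, MAX = 2084-06-22.
14 days remain in May 2083 after the 17th (31 − 17).
Full months from June 2083 through May 2084 contribute their day counts.
Then 22 days into June 2084.
Total: 14 + 30 + 31 + 31 + 30 + 31 + 30 + 31 + 31 + 29 + 31 + 30 + 31 + 22 = 402.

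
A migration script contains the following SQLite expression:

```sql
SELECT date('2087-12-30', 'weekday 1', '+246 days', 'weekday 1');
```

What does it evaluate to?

`weekday 1` advances to the next Monday; 2087-12-30 is a Tuesday, so it moves forward to 2088-01-05.
Applying '+246 days' to 2088-01-05: counting 246 days forward gives 2088-09-07.
`weekday 1` advances to the next Monday; 2088-09-07 is a Tuesday, so it moves forward to 2088-09-13.

2088-09-13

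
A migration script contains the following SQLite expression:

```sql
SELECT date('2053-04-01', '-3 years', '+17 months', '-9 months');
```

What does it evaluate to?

2050-12-01

Adding -3 years to 2053-04-01 gives 2050-04-01.
Adding +17 months to 2050-04-01 gives 2051-09-01.
Adding -9 months to 2051-09-01 gives 2050-12-01.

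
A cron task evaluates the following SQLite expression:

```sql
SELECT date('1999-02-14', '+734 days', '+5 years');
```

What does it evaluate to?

Applying '+734 days' to 1999-02-14: counting 734 days forward gives 2001-02-17.
Adding +5 years to 2001-02-17 gives 2006-02-17.

2006-02-17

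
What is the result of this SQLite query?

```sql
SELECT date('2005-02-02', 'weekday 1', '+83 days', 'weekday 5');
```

`weekday 1` advances to the next Monday; 2005-02-02 is a Wednesday, so it moves forward to 2005-02-07.
Applying '+83 days' to 2005-02-07: counting 83 days forward gives 2005-05-01.
`weekday 5` advances to the next Friday; 2005-05-01 is a Sunday, so it moves forward to 2005-05-06.

2005-05-06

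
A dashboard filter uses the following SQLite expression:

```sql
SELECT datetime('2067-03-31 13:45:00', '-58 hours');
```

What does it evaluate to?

-58 hours from 2067-03-31 13:45:00 is 2067-03-29 03:45:00 (crosses midnight).

2067-03-29 03:45:00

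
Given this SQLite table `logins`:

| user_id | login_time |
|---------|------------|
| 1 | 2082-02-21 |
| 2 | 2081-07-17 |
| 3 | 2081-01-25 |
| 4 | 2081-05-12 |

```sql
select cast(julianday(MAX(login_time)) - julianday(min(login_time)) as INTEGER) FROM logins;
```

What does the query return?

392

MIN = 2081-01-25, MAX = 2082-02-21.
6 days remain in January 2081 after the 25th (31 − 25).
Full months from February 2081 through January 2082 contribute their day counts.
Then 21 days into February 2082.
Total: 6 + 28 + 31 + 30 + 31 + 30 + 31 + 31 + 30 + 31 + 30 + 31 + 31 + 21 = 392.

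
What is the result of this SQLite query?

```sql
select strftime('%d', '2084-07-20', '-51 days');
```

First apply '-51 days': 2084-07-20 → 2084-05-30.
`%d` extracts the 2-digit day of month: 30.

30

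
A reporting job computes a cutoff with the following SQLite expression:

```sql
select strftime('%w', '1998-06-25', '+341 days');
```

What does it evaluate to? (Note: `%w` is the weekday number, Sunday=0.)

First apply '+341 days': 1998-06-25 → 1999-06-01.
1999-06-01 is a Tuesday; with Sunday=0 that is 2.

2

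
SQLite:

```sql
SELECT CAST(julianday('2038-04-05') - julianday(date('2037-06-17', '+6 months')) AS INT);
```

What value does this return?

Adding +6 months to 2037-06-17 gives 2037-12-17.
14 days remain in December 2037 after the 17th (31 − 17).
January 2038: 31 days.
February 2038: 28 days.
March 2038: 31 days.
Then 5 days into April 2038.
Total: 14 + 31 + 28 + 31 + 5 = 109.

109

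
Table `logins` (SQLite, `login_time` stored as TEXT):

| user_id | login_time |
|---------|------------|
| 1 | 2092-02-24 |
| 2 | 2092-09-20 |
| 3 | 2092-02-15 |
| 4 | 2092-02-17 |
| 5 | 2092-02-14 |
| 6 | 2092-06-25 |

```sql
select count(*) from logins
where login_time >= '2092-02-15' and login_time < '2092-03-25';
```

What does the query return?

3

Rows in [2092-02-15, 2092-03-25): 2092-02-24, 2092-02-15, 2092-02-17 → 3 rows.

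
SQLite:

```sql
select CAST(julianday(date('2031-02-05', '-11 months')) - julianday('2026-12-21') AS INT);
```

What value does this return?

1170

Adding -11 months to 2031-02-05 gives 2030-03-05.
10 days remain in December 2026 after the 21st (31 − 21).
Full months from January 2027 through February 2030 contribute their day counts.
Then 5 days into March 2030.
Total: 10 + 31 + 28 + 31 + 30 + 31 + 30 + 31 + 31 + 30 + 31 + 30 + 31 + 31 + 29 + 31 + 30 + 31 + 30 + 31 + 31 + 30 + 31 + 30 + 31 + 31 + 28 + 31 + 30 + 31 + 30 + 31 + 31 + 30 + 31 + 30 + 31 + 31 + 28 + 5 = 1170.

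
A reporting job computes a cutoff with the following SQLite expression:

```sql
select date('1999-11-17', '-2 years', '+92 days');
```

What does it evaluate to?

1998-02-17

Adding -2 years to 1999-11-17 gives 1997-11-17.
Applying '+92 days' to 1997-11-17: counting 92 days forward gives 1998-02-17.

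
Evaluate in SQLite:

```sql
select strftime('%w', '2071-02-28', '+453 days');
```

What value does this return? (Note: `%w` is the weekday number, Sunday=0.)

First apply '+453 days': 2071-02-28 → 2072-05-26.
2072-05-26 is a Thursday; with Sunday=0 that is 4.

4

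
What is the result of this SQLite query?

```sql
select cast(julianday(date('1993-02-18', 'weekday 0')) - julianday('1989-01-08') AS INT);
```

1505

`weekday 0` advances to the next Sunday; 1993-02-18 is a Thursday, so it moves forward to 1993-02-21.
23 days remain in January 1989 after the 8th (31 − 8).
Full months from February 1989 through January 1993 contribute their day counts.
Then 21 days into February 1993.
Total: 23 + 28 + 31 + 30 + 31 + 30 + 31 + 31 + 30 + 31 + 30 + 31 + 31 + 28 + 31 + 30 + 31 + 30 + 31 + 31 + 30 + 31 + 30 + 31 + 31 + 28 + 31 + 30 + 31 + 30 + 31 + 31 + 30 + 31 + 30 + 31 + 31 + 29 + 31 + 30 + 31 + 30 + 31 + 31 + 30 + 31 + 30 + 31 + 31 + 21 = 1505.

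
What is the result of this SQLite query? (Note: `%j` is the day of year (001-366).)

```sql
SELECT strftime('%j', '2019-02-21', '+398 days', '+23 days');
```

108

First apply '+398 days', '+23 days': 2019-02-21 → 2020-04-17.
Day-of-year for 2020-04-17: days since 2020-01-01 inclusive = 108, zero-padded to 108.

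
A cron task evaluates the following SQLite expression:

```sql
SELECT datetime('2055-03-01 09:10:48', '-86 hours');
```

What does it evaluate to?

-86 hours from 2055-03-01 09:10:48 is 2055-02-25 19:10:48 (crosses midnight).

2055-02-25 19:10:48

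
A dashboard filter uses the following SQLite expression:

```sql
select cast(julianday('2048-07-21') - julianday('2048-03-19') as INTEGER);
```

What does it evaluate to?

124

12 days remain in March 2048 after the 19th (31 − 19).
April 2048: 30 days.
May 2048: 31 days.
June 2048: 30 days.
Then 21 days into July 2048.
Total: 12 + 30 + 31 + 30 + 21 = 124.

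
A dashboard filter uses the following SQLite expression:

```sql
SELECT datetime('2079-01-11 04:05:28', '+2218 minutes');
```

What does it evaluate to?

2218 minutes = 36h 58m; +2218 minutes from 2079-01-11 04:05:28 is 2079-01-12 17:03:28 (crosses midnight).

2079-01-12 17:03:28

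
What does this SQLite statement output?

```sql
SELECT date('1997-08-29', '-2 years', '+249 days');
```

1996-05-04

Adding -2 years to 1997-08-29 gives 1995-08-29.
Applying '+249 days' to 1995-08-29: counting 249 days forward gives 1996-05-04.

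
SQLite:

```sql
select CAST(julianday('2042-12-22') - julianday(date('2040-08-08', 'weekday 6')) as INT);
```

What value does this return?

`weekday 6` advances to the next Saturday; 2040-08-08 is a Wednesday, so it moves forward to 2040-08-11.
20 days remain in August 2040 after the 11th (31 − 11).
Full months from September 2040 through November 2042 contribute their day counts.
Then 22 days into December 2042.
Total: 20 + 30 + 31 + 30 + 31 + 31 + 28 + 31 + 30 + 31 + 30 + 31 + 31 + 30 + 31 + 30 + 31 + 31 + 28 + 31 + 30 + 31 + 30 + 31 + 31 + 30 + 31 + 30 + 22 = 863.

863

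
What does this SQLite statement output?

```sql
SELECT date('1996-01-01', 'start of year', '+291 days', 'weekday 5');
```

`start of year` rewinds 1996-01-01 to 1996-01-01.
Applying '+291 days' to 1996-01-01: counting 291 days forward gives 1996-10-18.
`weekday 5` advances to the next Friday; 1996-10-18 is already a Friday, so it stays at 1996-10-18.

1996-10-18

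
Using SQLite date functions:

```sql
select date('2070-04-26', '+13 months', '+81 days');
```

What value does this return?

Adding +13 months to 2070-04-26 gives 2071-05-26.
Applying '+81 days' to 2071-05-26: counting 81 days forward gives 2071-08-15.

2071-08-15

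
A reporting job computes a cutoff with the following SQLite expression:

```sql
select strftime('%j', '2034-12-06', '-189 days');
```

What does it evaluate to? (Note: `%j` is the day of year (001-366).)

First apply '-189 days': 2034-12-06 → 2034-05-31.
Day-of-year for 2034-05-31: days since 2034-01-01 inclusive = 151, zero-padded to 151.

151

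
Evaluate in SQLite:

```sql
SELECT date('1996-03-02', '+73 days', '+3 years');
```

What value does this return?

Applying '+73 days' to 1996-03-02: counting 73 days forward gives 1996-05-14.
Adding +3 years to 1996-05-14 gives 1999-05-14.

1999-05-14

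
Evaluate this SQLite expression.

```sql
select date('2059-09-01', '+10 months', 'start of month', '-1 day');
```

2060-06-30

Adding +10 months to 2059-09-01 gives 2060-07-01.
`start of month` rewinds 2060-07-01 to 2060-07-01.
Going back 1 day from 2060-07-01 reaches 2060-06-30 (last day of June, 30 days).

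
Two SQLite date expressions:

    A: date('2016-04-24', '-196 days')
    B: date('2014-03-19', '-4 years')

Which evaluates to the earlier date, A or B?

A = 2015-10-11.
B = 2010-03-19.
B is earlier.

B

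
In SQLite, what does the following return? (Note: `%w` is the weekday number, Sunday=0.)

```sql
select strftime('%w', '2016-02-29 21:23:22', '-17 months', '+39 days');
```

First apply '-17 months', '+39 days': 2016-02-29 21:23:22 → 2014-11-07 21:23:22.
2014-11-07 is a Friday; with Sunday=0 that is 5.

5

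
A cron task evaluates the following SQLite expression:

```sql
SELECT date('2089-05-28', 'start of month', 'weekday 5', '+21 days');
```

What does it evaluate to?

2089-05-27

`start of month` rewinds 2089-05-28 to 2089-05-01.
`weekday 5` advances to the next Friday; 2089-05-01 is a Sunday, so it moves forward to 2089-05-06.
Advancing 21 more days within May lands on 2089-05-27.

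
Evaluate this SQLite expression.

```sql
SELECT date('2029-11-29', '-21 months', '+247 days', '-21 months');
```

Adding -21 months to 2029-11-29 gives 2028-02-29.
Applying '+247 days' to 2028-02-29: counting 247 days forward gives 2028-11-02.
Adding -21 months to 2028-11-02 gives 2027-02-02.

2027-02-02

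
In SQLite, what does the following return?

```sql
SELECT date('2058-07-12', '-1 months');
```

Adding -1 month to 2058-07-12 gives 2058-06-12.

2058-06-12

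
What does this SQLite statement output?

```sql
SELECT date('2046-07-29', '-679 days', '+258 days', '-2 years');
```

Applying '-679 days' to 2046-07-29: counting 679 days back gives 2044-09-18.
Applying '+258 days' to 2044-09-18: counting 258 days forward gives 2045-06-03.
Adding -2 years to 2045-06-03 gives 2043-06-03.

2043-06-03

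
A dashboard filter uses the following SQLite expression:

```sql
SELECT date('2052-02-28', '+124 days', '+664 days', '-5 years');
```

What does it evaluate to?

Applying '+124 days' to 2052-02-28: counting 124 days forward gives 2052-07-01.
Applying '+664 days' to 2052-07-01: counting 664 days forward gives 2054-04-26.
Adding -5 years to 2054-04-26 gives 2049-04-26.

2049-04-26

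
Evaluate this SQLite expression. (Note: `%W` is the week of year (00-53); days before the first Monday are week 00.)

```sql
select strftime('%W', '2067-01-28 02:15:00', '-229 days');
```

23

First apply '-229 days': 2067-01-28 02:15:00 → 2066-06-13 02:15:00.
2066-06-13 is a Sunday. SQLite's %W counts Mondays since the year started; the result is 23.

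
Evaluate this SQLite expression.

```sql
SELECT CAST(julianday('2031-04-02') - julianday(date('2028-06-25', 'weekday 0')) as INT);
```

1011

`weekday 0` advances to the next Sunday; 2028-06-25 is already a Sunday, so it stays at 2028-06-25.
5 days remain in June 2028 after the 25th (30 − 25).
Full months from July 2028 through March 2031 contribute their day counts.
Then 2 days into April 2031.
Total: 5 + 31 + 31 + 30 + 31 + 30 + 31 + 31 + 28 + 31 + 30 + 31 + 30 + 31 + 31 + 30 + 31 + 30 + 31 + 31 + 28 + 31 + 30 + 31 + 30 + 31 + 31 + 30 + 31 + 30 + 31 + 31 + 28 + 31 + 2 = 1011.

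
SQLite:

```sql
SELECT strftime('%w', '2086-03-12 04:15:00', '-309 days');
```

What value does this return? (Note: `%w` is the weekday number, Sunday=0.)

1

First apply '-309 days': 2086-03-12 04:15:00 → 2085-05-07 04:15:00.
2085-05-07 is a Monday; with Sunday=0 that is 1.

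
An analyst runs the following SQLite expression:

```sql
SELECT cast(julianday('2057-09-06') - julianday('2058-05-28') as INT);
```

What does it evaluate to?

24 days remain in September 2057 after the 6th (30 − 6).
Full months from October 2057 through April 2058 contribute their day counts.
Then 28 days into May 2058.
Total: 24 + 31 + 30 + 31 + 31 + 28 + 31 + 30 + 28 = 264.
The subtraction is earlier − later, so the result is −264 → -264.

-264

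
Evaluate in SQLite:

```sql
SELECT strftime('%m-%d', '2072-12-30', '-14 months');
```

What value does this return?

10-30

First apply '-14 months': 2072-12-30 → 2071-10-30.
`%m-%d` extracts the month-day: 10-30.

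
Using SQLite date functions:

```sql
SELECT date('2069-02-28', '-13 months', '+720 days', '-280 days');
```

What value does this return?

2069-04-12

Adding -13 months to 2069-02-28 gives 2068-01-28.
Applying '+720 days' to 2068-01-28: counting 720 days forward gives 2070-01-17.
Applying '-280 days' to 2070-01-17: counting 280 days back gives 2069-04-12.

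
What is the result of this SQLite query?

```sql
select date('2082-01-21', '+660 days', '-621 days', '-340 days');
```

Applying '+660 days' to 2082-01-21: counting 660 days forward gives 2083-11-12.
Applying '-621 days' to 2083-11-12: counting 621 days back gives 2082-03-01.
Applying '-340 days' to 2082-03-01: counting 340 days back gives 2081-03-26.

2081-03-26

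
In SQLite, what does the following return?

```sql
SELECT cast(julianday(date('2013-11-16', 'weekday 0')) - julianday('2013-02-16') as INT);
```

274

`weekday 0` advances to the next Sunday; 2013-11-16 is a Saturday, so it moves forward to 2013-11-17.
12 days remain in February 2013 after the 16th (28 − 16).
Full months from March 2013 through October 2013 contribute their day counts.
Then 17 days into November 2013.
Total: 12 + 31 + 30 + 31 + 30 + 31 + 31 + 30 + 31 + 17 = 274.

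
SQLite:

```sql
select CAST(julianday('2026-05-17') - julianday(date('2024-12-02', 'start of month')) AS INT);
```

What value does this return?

`start of month` rewinds 2024-12-02 to 2024-12-01.
30 days remain in December 2024 after the 1st (31 − 1).
Full months from January 2025 through April 2026 contribute their day counts.
Then 17 days into May 2026.
Total: 30 + 31 + 28 + 31 + 30 + 31 + 30 + 31 + 31 + 30 + 31 + 30 + 31 + 31 + 28 + 31 + 30 + 17 = 532.

532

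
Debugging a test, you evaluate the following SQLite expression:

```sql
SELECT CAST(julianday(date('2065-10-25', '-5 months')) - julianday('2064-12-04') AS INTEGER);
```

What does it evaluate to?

Adding -5 months to 2065-10-25 gives 2065-05-25.
27 days remain in December 2064 after the 4th (31 − 4).
January 2065: 31 days.
February 2065: 28 days.
March 2065: 31 days.
April 2065: 30 days.
Then 25 days into May 2065.
Total: 27 + 31 + 28 + 31 + 30 + 25 = 172.

172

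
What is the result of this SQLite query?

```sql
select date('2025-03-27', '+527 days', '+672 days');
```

Applying '+527 days' to 2025-03-27: counting 527 days forward gives 2026-09-05.
Applying '+672 days' to 2026-09-05: counting 672 days forward gives 2028-07-08.

2028-07-08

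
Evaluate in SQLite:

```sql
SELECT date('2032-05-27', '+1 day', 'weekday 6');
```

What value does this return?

2032-05-29

Advancing 1 more day within May lands on 2032-05-28.
`weekday 6` advances to the next Saturday; 2032-05-28 is a Friday, so it moves forward to 2032-05-29.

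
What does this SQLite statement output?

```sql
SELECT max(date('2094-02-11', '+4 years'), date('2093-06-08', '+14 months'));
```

date('2094-02-11', '+4 years') → 2098-02-11.
date('2093-06-08', '+14 months') → 2094-08-08.
Later of the two is 2098-02-11.

2098-02-11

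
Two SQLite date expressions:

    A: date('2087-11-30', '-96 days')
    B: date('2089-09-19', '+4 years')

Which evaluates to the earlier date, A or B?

A

A = 2087-08-26.
B = 2093-09-19.
A is earlier.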